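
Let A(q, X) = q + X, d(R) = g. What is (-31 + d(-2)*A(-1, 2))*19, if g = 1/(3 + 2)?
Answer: -2926/5 ≈ -585.20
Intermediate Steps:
g = ⅕ (g = 1/5 = ⅕ ≈ 0.20000)
d(R) = ⅕
A(q, X) = X + q
(-31 + d(-2)*A(-1, 2))*19 = (-31 + (2 - 1)/5)*19 = (-31 + (⅕)*1)*19 = (-31 + ⅕)*19 = -154/5*19 = -2926/5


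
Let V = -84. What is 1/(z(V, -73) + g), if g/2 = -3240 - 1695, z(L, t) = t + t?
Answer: -1/10016 ≈ -9.9840e-5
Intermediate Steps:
z(L, t) = 2*t
g = -9870 (g = 2*(-3240 - 1695) = 2*(-4935) = -9870)
1/(z(V, -73) + g) = 1/(2*(-73) - 9870) = 1/(-146 - 9870) = 1/(-10016) = -1/10016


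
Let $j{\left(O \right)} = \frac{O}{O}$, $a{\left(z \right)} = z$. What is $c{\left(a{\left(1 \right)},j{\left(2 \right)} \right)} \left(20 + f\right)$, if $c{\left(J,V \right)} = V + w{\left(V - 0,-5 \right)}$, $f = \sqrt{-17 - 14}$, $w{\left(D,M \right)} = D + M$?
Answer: $-60 - 3 i \sqrt{31} \approx -60.0 - 16.703 i$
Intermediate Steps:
$j{\left(O \right)} = 1$
$f = i \sqrt{31}$ ($f = \sqrt{-31} = i \sqrt{31} \approx 5.5678 i$)
$c{\left(J,V \right)} = -5 + 2 V$ ($c{\left(J,V \right)} = V + \left(\left(V - 0\right) - 5\right) = V + \left(\left(V + 0\right) - 5\right) = V + \left(V - 5\right) = V + \left(-5 + V\right) = -5 + 2 V$)
$c{\left(a{\left(1 \right)},j{\left(2 \right)} \right)} \left(20 + f\right) = \left(-5 + 2 \cdot 1\right) \left(20 + i \sqrt{31}\right) = \left(-5 + 2\right) \left(20 + i \sqrt{31}\right) = - 3 \left(20 + i \sqrt{31}\right) = -60 - 3 i \sqrt{31}$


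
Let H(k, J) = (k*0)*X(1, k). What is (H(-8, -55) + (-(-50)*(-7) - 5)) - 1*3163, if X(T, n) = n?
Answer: -3518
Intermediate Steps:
H(k, J) = 0 (H(k, J) = (k*0)*k = 0*k = 0)
(H(-8, -55) + (-(-50)*(-7) - 5)) - 1*3163 = (0 + (-(-50)*(-7) - 5)) - 1*3163 = (0 + (-10*35 - 5)) - 3163 = (0 + (-350 - 5)) - 3163 = (0 - 355) - 3163 = -355 - 3163 = -3518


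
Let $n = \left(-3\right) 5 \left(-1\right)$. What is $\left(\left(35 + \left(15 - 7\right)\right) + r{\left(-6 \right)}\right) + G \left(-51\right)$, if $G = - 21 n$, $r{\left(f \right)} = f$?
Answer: $16102$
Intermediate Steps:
$n = 15$ ($n = \left(-15\right) \left(-1\right) = 15$)
$G = -315$ ($G = \left(-21\right) 15 = -315$)
$\left(\left(35 + \left(15 - 7\right)\right) + r{\left(-6 \right)}\right) + G \left(-51\right) = \left(\left(35 + \left(15 - 7\right)\right) - 6\right) - -16065 = \left(\left(35 + 8\right) - 6\right) + 16065 = \left(43 - 6\right) + 16065 = 37 + 16065 = 16102$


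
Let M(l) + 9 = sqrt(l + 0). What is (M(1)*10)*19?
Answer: -1520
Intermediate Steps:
M(l) = -9 + sqrt(l) (M(l) = -9 + sqrt(l + 0) = -9 + sqrt(l))
(M(1)*10)*19 = ((-9 + sqrt(1))*10)*19 = ((-9 + 1)*10)*19 = -8*10*19 = -80*19 = -1520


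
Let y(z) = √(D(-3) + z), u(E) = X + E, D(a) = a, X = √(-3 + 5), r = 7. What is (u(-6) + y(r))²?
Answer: (-4 + √2)² ≈ 6.6863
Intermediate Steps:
X = √2 ≈ 1.4142
u(E) = E + √2 (u(E) = √2 + E = E + √2)
y(z) = √(-3 + z)
(u(-6) + y(r))² = ((-6 + √2) + √(-3 + 7))² = ((-6 + √2) + √4)² = ((-6 + √2) + 2)² = (-4 + √2)²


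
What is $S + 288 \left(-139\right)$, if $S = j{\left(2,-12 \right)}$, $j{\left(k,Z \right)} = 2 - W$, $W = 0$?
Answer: $-40030$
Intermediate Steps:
$j{\left(k,Z \right)} = 2$ ($j{\left(k,Z \right)} = 2 - 0 = 2 + 0 = 2$)
$S = 2$
$S + 288 \left(-139\right) = 2 + 288 \left(-139\right) = 2 - 40032 = -40030$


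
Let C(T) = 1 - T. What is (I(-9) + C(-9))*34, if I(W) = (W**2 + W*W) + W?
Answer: 5542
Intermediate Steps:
I(W) = W + 2*W**2 (I(W) = (W**2 + W**2) + W = 2*W**2 + W = W + 2*W**2)
(I(-9) + C(-9))*34 = (-9*(1 + 2*(-9)) + (1 - 1*(-9)))*34 = (-9*(1 - 18) + (1 + 9))*34 = (-9*(-17) + 10)*34 = (153 + 10)*34 = 163*34 = 5542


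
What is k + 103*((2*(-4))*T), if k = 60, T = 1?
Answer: -764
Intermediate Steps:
k + 103*((2*(-4))*T) = 60 + 103*((2*(-4))*1) = 60 + 103*(-8*1) = 60 + 103*(-8) = 60 - 824 = -764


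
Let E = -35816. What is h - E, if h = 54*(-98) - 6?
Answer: 30518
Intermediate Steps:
h = -5298 (h = -5292 - 6 = -5298)
h - E = -5298 - 1*(-35816) = -5298 + 35816 = 30518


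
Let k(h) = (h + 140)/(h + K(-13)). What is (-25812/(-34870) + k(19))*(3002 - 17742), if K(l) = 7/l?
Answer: -174805613/1268 ≈ -1.3786e+5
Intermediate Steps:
k(h) = (140 + h)/(-7/13 + h) (k(h) = (h + 140)/(h + 7/(-13)) = (140 + h)/(h + 7*(-1/13)) = (140 + h)/(h - 7/13) = (140 + h)/(-7/13 + h))
(-25812/(-34870) + k(19))*(3002 - 17742) = (-25812/(-34870) + 13*(140 + 19)/(-7 + 13*19))*(3002 - 17742) = (-25812*(-1/34870) + 13*159/(-7 + 247))*(-14740) = (12906/17435 + 13*159/240)*(-14740) = (12906/17435 + 13*(1/240)*159)*(-14740) = (12906/17435 + 689/80)*(-14740) = (2609039/278960)*(-14740) = -174805613/1268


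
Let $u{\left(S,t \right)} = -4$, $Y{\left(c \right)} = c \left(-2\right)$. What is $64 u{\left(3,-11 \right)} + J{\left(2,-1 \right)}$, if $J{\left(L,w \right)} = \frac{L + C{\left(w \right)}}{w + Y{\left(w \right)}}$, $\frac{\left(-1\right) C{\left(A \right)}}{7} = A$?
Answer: $-247$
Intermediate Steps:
$Y{\left(c \right)} = - 2 c$
$C{\left(A \right)} = - 7 A$
$J{\left(L,w \right)} = - \frac{L - 7 w}{w}$ ($J{\left(L,w \right)} = \frac{L - 7 w}{w - 2 w} = \frac{L - 7 w}{\left(-1\right) w} = \left(L - 7 w\right) \left(- \frac{1}{w}\right) = - \frac{L - 7 w}{w}$)
$64 u{\left(3,-11 \right)} + J{\left(2,-1 \right)} = 64 \left(-4\right) + \left(7 - \frac{2}{-1}\right) = -256 + \left(7 - 2 \left(-1\right)\right) = -256 + \left(7 + 2\right) = -256 + 9 = -247$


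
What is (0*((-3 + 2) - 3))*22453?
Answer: 0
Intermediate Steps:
(0*((-3 + 2) - 3))*22453 = (0*(-1 - 3))*22453 = (0*(-4))*22453 = 0*22453 = 0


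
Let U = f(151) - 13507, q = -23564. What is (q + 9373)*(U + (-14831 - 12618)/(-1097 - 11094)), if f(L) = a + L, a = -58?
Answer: 2320265751375/12191 ≈ 1.9033e+8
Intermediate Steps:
f(L) = -58 + L
U = -13414 (U = (-58 + 151) - 13507 = 93 - 13507 = -13414)
(q + 9373)*(U + (-14831 - 12618)/(-1097 - 11094)) = (-23564 + 9373)*(-13414 + (-14831 - 12618)/(-1097 - 11094)) = -14191*(-13414 - 27449/(-12191)) = -14191*(-13414 - 27449*(-1/12191)) = -14191*(-13414 + 27449/12191) = -14191*(-163502625/12191) = 2320265751375/12191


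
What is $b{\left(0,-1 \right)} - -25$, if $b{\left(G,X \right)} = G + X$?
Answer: $24$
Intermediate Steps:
$b{\left(0,-1 \right)} - -25 = \left(0 - 1\right) - -25 = -1 + 25 = 24$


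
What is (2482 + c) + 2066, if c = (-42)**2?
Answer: 6312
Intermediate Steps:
c = 1764
(2482 + c) + 2066 = (2482 + 1764) + 2066 = 4246 + 2066 = 6312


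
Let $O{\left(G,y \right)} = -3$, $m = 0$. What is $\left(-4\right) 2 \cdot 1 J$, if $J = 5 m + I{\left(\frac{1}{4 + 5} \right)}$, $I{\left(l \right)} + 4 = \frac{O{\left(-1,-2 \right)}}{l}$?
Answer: $248$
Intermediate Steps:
$I{\left(l \right)} = -4 - \frac{3}{l}$
$J = -31$ ($J = 5 \cdot 0 - \left(4 + \frac{3}{\frac{1}{4 + 5}}\right) = 0 - \left(4 + \frac{3}{\frac{1}{9}}\right) = 0 - \left(4 + 3 \frac{1}{\frac{1}{9}}\right) = 0 - 31 = -31$)
$\left(-4\right) 2 \cdot 1 J = \left(-4\right) 2 \cdot 1 \left(-31\right) = \left(-8\right) 1 \left(-31\right) = \left(-8\right) \left(-31\right) = 248$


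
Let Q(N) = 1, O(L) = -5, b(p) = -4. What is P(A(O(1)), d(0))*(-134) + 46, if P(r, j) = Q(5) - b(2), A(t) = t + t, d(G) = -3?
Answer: -624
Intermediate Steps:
A(t) = 2*t
P(r, j) = 5 (P(r, j) = 1 - 1*(-4) = 1 + 4 = 5)
P(A(O(1)), d(0))*(-134) + 46 = 5*(-134) + 46 = -670 + 46 = -624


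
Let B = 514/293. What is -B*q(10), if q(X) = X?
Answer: -5140/293 ≈ -17.543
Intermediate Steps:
B = 514/293 (B = 514*(1/293) = 514/293 ≈ 1.7543)
-B*q(10) = -514*10/293 = -1*5140/293 = -5140/293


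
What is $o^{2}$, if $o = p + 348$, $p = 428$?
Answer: $602176$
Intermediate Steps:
$o = 776$ ($o = 428 + 348 = 776$)
$o^{2} = 776^{2} = 602176$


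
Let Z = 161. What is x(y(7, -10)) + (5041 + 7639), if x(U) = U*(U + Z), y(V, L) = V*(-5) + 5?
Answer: 8750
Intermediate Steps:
y(V, L) = 5 - 5*V (y(V, L) = -5*V + 5 = 5 - 5*V)
x(U) = U*(161 + U) (x(U) = U*(U + 161) = U*(161 + U))
x(y(7, -10)) + (5041 + 7639) = (5 - 5*7)*(161 + (5 - 5*7)) + (5041 + 7639) = (5 - 35)*(161 + (5 - 35)) + 12680 = -30*(161 - 30) + 12680 = -30*131 + 12680 = -3930 + 12680 = 8750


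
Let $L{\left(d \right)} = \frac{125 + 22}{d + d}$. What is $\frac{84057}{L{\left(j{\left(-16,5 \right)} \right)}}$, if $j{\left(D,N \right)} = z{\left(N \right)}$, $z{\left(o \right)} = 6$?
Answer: $\frac{336228}{49} \approx 6861.8$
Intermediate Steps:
$j{\left(D,N \right)} = 6$
$L{\left(d \right)} = \frac{147}{2 d}$
$\frac{84057}{L{\left(j{\left(-16,5 \right)} \right)}} = \frac{84057}{\frac{147}{2} \cdot \frac{1}{6}} = \frac{84057}{\frac{49}{4}} = 84057 \cdot \frac{4}{49} = \frac{336228}{49}$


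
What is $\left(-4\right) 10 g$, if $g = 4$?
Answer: $-160$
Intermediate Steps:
$\left(-4\right) 10 g = \left(-4\right) 10 \cdot 4 = \left(-40\right) 4 = -160$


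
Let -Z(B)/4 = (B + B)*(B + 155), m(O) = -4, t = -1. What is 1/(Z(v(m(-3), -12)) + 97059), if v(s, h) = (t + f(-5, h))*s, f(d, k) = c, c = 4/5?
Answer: 25/2401547 ≈ 1.0410e-5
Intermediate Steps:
c = ⅘ (c = 4*(⅕) = ⅘ ≈ 0.80000)
f(d, k) = ⅘
v(s, h) = -s/5 (v(s, h) = (-1 + ⅘)*s = -s/5)
Z(B) = -8*B*(155 + B) (Z(B) = -4*(B + B)*(B + 155) = -4*2*B*(155 + B) = -8*B*(155 + B))
1/(Z(v(m(-3), -12)) + 97059) = 1/(-8*(-⅕*(-4))*(155 - ⅕*(-4)) + 97059) = 1/(-8*⅘*(155 + ⅘) + 97059) = 1/(-8*⅘*779/5 + 97059) = 1/(-24928/25 + 97059) = 1/(2401547/25) = 25/2401547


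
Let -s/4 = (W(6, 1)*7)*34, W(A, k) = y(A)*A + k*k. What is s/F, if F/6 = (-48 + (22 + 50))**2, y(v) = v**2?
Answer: -25823/432 ≈ -59.775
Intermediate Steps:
W(A, k) = A**3 + k**2 (W(A, k) = A**2*A + k*k = A**3 + k**2)
F = 3456 (F = 6*(-48 + (22 + 50))**2 = 6*(-48 + 72)**2 = 6*24**2 = 6*576 = 3456)
s = -206584 (s = -4*(6**3 + 1**2)*7*34 = -4*(216 + 1)*7*34 = -4*217*7*34 = -6076*34 = -4*51646 = -206584)
s/F = -206584/3456 = -206584*1/3456 = -25823/432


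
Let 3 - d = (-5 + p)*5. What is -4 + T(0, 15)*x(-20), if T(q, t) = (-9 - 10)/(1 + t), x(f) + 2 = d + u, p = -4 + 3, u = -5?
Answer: -279/8 ≈ -34.875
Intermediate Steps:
p = -1
d = 33 (d = 3 - (-5 - 1)*5 = 3 - (-6)*5 = 3 - 1*(-30) = 3 + 30 = 33)
x(f) = 26 (x(f) = -2 + (33 - 5) = -2 + 28 = 26)
T(q, t) = -19/(1 + t)
-4 + T(0, 15)*x(-20) = -4 - 19/(1 + 15)*26 = -4 - 19/16*26 = -4 - 247/8 = -279/8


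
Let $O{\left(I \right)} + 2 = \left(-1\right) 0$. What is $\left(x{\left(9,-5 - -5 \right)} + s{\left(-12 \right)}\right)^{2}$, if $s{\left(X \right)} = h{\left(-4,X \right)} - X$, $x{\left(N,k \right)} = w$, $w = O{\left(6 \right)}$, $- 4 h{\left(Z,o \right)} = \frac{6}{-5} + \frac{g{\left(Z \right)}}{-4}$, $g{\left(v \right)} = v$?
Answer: $\frac{40401}{400} \approx 101.0$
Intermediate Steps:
$h{\left(Z,o \right)} = \frac{3}{10} + \frac{Z}{16}$ ($h{\left(Z,o \right)} = - \frac{\frac{6}{-5} + \frac{Z}{-4}}{4} = - \frac{6 \left(- \frac{1}{5}\right) + Z \left(- \frac{1}{4}\right)}{4} = - \frac{- \frac{6}{5} - \frac{Z}{4}}{4} = \frac{3}{10} + \frac{Z}{16}$)
$O{\left(I \right)} = -2$ ($O{\left(I \right)} = -2 - 0 = -2 + 0 = -2$)
$w = -2$
$x{\left(N,k \right)} = -2$
$s{\left(X \right)} = \frac{1}{20} - X$ ($s{\left(X \right)} = \left(\frac{3}{10} + \frac{1}{16} \left(-4\right)\right) - X = \left(\frac{3}{10} - \frac{1}{4}\right) - X = \frac{1}{20} - X$)
$\left(x{\left(9,-5 - -5 \right)} + s{\left(-12 \right)}\right)^{2} = \left(-2 + \left(\frac{1}{20} - -12\right)\right)^{2} = \left(-2 + \left(\frac{1}{20} + 12\right)\right)^{2} = \left(-2 + \frac{241}{20}\right)^{2} = \left(\frac{201}{20}\right)^{2} = \frac{40401}{400}$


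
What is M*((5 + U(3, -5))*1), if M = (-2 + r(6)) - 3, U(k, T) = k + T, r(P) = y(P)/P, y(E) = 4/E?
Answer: -44/3 ≈ -14.667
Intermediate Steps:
r(P) = 4/P² (r(P) = (4/P)/P = 4/P²)
U(k, T) = T + k
M = -44/9 (M = (-2 + 4/6²) - 3 = (-2 + 4*(1/36)) - 3 = (-2 + ⅑) - 3 = -17/9 - 3 = -44/9 ≈ -4.8889)
M*((5 + U(3, -5))*1) = -44*(5 + (-5 + 3))/9 = -44*(5 - 2)/9 = -44/3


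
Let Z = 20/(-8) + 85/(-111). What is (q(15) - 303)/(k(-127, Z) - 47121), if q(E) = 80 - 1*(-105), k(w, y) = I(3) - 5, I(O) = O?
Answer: 118/47123 ≈ 0.0025041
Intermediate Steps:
Z = -725/222 (Z = 20*(-⅛) + 85*(-1/111) = -5/2 - 85/111 = -725/222 ≈ -3.2658)
k(w, y) = -2 (k(w, y) = 3 - 5 = -2)
q(E) = 185 (q(E) = 80 + 105 = 185)
(q(15) - 303)/(k(-127, Z) - 47121) = (185 - 303)/(-2 - 47121) = -118/(-47123) = -118*(-1/47123) = 118/47123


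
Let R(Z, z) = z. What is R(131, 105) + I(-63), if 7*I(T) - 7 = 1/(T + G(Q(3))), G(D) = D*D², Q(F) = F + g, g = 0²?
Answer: 26711/252 ≈ 106.00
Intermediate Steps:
g = 0
Q(F) = F (Q(F) = F + 0 = F)
G(D) = D³
I(T) = 1 + 1/(7*(27 + T)) (I(T) = 1 + 1/(7*(T + 3³)) = 1 + 1/(7*(T + 27)) = 1 + 1/(7*(27 + T)))
R(131, 105) + I(-63) = 105 + (190/7 - 63)/(27 - 63) = 105 - 251/7/(-36) = 105 - 1/36*(-251/7) = 105 + 251/252 = 26711/252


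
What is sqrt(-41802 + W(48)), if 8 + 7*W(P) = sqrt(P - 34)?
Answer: sqrt(-2048354 + 7*sqrt(14))/7 ≈ 204.46*I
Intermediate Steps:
W(P) = -8/7 + sqrt(-34 + P)/7 (W(P) = -8/7 + sqrt(P - 34)/7 = -8/7 + sqrt(-34 + P)/7)
sqrt(-41802 + W(48)) = sqrt(-41802 + (-8/7 + sqrt(-34 + 48)/7)) = sqrt(-41802 + (-8/7 + sqrt(14)/7)) = sqrt(-292622/7 + sqrt(14)/7)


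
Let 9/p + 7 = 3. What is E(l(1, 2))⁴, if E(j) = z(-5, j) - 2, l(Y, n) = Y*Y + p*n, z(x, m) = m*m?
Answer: 2825761/256 ≈ 11038.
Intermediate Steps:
p = -9/4 (p = 9/(-7 + 3) = 9/(-4) = 9*(-¼) = -9/4 ≈ -2.2500)
z(x, m) = m²
l(Y, n) = Y² - 9*n/4 (l(Y, n) = Y*Y - 9*n/4 = Y² - 9*n/4)
E(j) = -2 + j² (E(j) = j² - 2 = -2 + j²)
E(l(1, 2))⁴ = (-2 + (1² - 9/4*2)²)⁴ = (-2 + (1 - 9/2)²)⁴ = (-2 + (-7/2)²)⁴ = (-2 + 49/4)⁴ = (41/4)⁴ = 2825761/256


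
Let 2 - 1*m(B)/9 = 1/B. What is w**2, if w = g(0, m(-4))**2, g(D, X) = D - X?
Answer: 43046721/256 ≈ 1.6815e+5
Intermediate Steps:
m(B) = 18 - 9/B
w = 6561/16 (w = (0 - (18 - 9/(-4)))**2 = (0 - (18 - 9*(-1/4)))**2 = (0 - (18 + 9/4))**2 = (0 - 1*81/4)**2 = (0 - 81/4)**2 = (-81/4)**2 = 6561/16 ≈ 410.06)
w**2 = (6561/16)**2 = 43046721/256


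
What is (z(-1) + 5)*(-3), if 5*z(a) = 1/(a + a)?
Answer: -147/10 ≈ -14.700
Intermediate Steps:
z(a) = 1/(10*a) (z(a) = 1/(5*(a + a)) = 1/(5*((2*a))) = (1/(2*a))/5 = 1/(10*a))
(z(-1) + 5)*(-3) = ((⅒)/(-1) + 5)*(-3) = ((⅒)*(-1) + 5)*(-3) = (-⅒ + 5)*(-3) = (49/10)*(-3) = -147/10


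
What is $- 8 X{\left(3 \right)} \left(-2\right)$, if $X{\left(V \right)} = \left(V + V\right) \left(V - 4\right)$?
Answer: $-96$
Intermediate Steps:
$X{\left(V \right)} = 2 V \left(-4 + V\right)$
$- 8 X{\left(3 \right)} \left(-2\right) = - 8 \cdot 2 \cdot 3 \left(-4 + 3\right) \left(-2\right) = - 8 \cdot 2 \cdot 3 \left(-1\right) \left(-2\right) = \left(-8\right) \left(-6\right) \left(-2\right) = 48 \left(-2\right) = -96$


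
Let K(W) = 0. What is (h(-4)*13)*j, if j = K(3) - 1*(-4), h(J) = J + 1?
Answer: -156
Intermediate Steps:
h(J) = 1 + J
j = 4 (j = 0 - 1*(-4) = 0 + 4 = 4)
(h(-4)*13)*j = ((1 - 4)*13)*4 = -3*13*4 = -39*4 = -156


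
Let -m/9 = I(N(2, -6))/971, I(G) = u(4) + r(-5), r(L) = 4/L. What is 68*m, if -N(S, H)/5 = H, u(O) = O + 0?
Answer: -9792/4855 ≈ -2.0169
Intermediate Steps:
u(O) = O
N(S, H) = -5*H
I(G) = 16/5 (I(G) = 4 + 4/(-5) = 4 + 4*(-⅕) = 4 - ⅘ = 16/5)
m = -144/4855 (m = -144/(5*971) = -9*16/4855 = -144/4855 ≈ -0.029660)
68*m = 68*(-144/4855) = -9792/4855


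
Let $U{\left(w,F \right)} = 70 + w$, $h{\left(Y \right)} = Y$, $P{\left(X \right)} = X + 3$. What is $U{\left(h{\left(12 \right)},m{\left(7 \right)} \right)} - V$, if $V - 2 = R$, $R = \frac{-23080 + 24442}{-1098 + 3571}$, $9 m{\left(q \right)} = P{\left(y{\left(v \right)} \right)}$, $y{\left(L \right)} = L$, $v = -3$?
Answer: $\frac{196478}{2473} \approx 79.449$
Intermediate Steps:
$P{\left(X \right)} = 3 + X$
$m{\left(q \right)} = 0$ ($m{\left(q \right)} = \frac{3 - 3}{9} = \frac{1}{9} \cdot 0 = 0$)
$R = \frac{1362}{2473} \approx 0.55075$
$V = \frac{6308}{2473}$ ($V = 2 + \frac{1362}{2473} = \frac{6308}{2473} \approx 2.5507$)
$U{\left(h{\left(12 \right)},m{\left(7 \right)} \right)} - V = \left(70 + 12\right) - \frac{6308}{2473} = 82 - \frac{6308}{2473} = \frac{196478}{2473}$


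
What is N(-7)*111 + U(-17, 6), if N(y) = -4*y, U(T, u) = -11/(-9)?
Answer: 27983/9 ≈ 3109.2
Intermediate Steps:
U(T, u) = 11/9 (U(T, u) = -11*(-⅑) = 11/9)
N(-7)*111 + U(-17, 6) = -4*(-7)*111 + 11/9 = 28*111 + 11/9 = 3108 + 11/9 = 27983/9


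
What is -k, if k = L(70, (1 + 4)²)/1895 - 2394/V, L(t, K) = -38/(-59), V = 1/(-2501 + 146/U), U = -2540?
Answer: -85018368374957/14199235 ≈ -5.9875e+6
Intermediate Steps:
V = -1270/3176343 (V = 1/(-2501 + 146/(-2540)) = 1/(-2501 + 146*(-1/2540)) = 1/(-2501 - 73/1270) = 1/(-3176343/1270) = -1270/3176343 ≈ -0.00039983)
L(t, K) = 38/59 (L(t, K) = -38*(-1/59) = 38/59)
k = 85018368374957/14199235 (k = (38/59)/1895 - 2394/(-1270/3176343) = (38/59)*(1/1895) - 2394*(-3176343/1270) = 38/111805 + 3802082571/635 = 85018368374957/14199235 ≈ 5.9875e+6)
-k = -1*85018368374957/14199235 = -85018368374957/14199235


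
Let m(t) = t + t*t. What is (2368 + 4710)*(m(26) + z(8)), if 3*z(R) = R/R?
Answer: 14913346/3 ≈ 4.9711e+6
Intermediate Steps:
z(R) = ⅓ (z(R) = (R/R)/3 = (⅓)*1 = ⅓)
m(t) = t + t²
(2368 + 4710)*(m(26) + z(8)) = (2368 + 4710)*(26*(1 + 26) + ⅓) = 7078*(26*27 + ⅓) = 7078*(702 + ⅓) = 7078*(2107/3) = 14913346/3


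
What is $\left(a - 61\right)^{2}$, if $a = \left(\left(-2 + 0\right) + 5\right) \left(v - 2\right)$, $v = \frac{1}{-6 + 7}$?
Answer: $4096$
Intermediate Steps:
$v = 1$ ($v = 1^{-1} = 1$)
$a = -3$ ($a = \left(\left(-2 + 0\right) + 5\right) \left(1 - 2\right) = \left(-2 + 5\right) \left(-1\right) = 3 \left(-1\right) = -3$)
$\left(a - 61\right)^{2} = \left(-3 - 61\right)^{2} = \left(-64\right)^{2} = 4096$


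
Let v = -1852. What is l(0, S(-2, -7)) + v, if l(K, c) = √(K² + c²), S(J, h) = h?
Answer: -1845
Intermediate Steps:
l(0, S(-2, -7)) + v = √(0² + (-7)²) - 1852 = √(0 + 49) - 1852 = √49 - 1852 = 7 - 1852 = -1845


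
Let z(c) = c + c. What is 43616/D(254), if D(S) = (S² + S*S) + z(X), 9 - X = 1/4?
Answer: 87232/258099 ≈ 0.33798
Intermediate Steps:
X = 35/4 (X = 9 - 1/4 = 9 - 1*¼ = 9 - ¼ = 35/4 ≈ 8.7500)
z(c) = 2*c
D(S) = 35/2 + 2*S² (D(S) = (S² + S*S) + 2*(35/4) = (S² + S²) + 35/2 = 2*S² + 35/2 = 35/2 + 2*S²)
43616/D(254) = 43616/(35/2 + 2*254²) = 43616/(35/2 + 2*64516) = 43616/(35/2 + 129032) = 43616/(258099/2) = 43616*(2/258099) = 87232/258099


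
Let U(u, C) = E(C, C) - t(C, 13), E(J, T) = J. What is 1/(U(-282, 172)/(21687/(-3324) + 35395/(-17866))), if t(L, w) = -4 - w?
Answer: -3117981/69284348 ≈ -0.045003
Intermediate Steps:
U(u, C) = 17 + C (U(u, C) = C - (-4 - 1*13) = C - (-4 - 13) = C - 1*(-17) = C + 17 = 17 + C)
1/(U(-282, 172)/(21687/(-3324) + 35395/(-17866))) = 1/((17 + 172)/(21687/(-3324) + 35395/(-17866))) = 1/(189/(21687*(-1/3324) + 35395*(-1/17866))) = 1/(189/(-7229/1108 - 35395/17866)) = 1/(189/(-84185487/9897764)) = 1/(189*(-9897764/84185487)) = 1/(-69284348/3117981) = -3117981/69284348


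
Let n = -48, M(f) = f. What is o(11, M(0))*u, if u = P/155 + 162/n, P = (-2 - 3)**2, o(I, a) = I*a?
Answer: 0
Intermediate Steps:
P = 25 (P = (-5)**2 = 25)
u = -797/248 (u = 25/155 + 162/(-48) = 25*(1/155) + 162*(-1/48) = 5/31 - 27/8 = -797/248 ≈ -3.2137)
o(11, M(0))*u = (11*0)*(-797/248) = 0*(-797/248) = 0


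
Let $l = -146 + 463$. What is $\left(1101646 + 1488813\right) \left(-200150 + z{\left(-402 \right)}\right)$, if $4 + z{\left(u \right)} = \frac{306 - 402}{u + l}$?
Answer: $- \frac{44071463424246}{85} \approx -5.1849 \cdot 10^{11}$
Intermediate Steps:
$l = 317$
$z{\left(u \right)} = -4 - \frac{96}{317 + u}$ ($z{\left(u \right)} = -4 + \frac{306 - 402}{u + 317} = -4 + \frac{306 - 402}{317 + u} = -4 - \frac{96}{317 + u}$)
$\left(1101646 + 1488813\right) \left(-200150 + z{\left(-402 \right)}\right) = \left(1101646 + 1488813\right) \left(-200150 + \frac{4 \left(-341 - -402\right)}{317 - 402}\right) = 2590459 \left(-200150 + \frac{4 \left(-341 + 402\right)}{-85}\right) = 2590459 \left(-200150 + 4 \left(- \frac{1}{85}\right) 61\right) = 2590459 \left(-200150 - \frac{244}{85}\right) = 2590459 \left(- \frac{17012994}{85}\right) = - \frac{44071463424246}{85}$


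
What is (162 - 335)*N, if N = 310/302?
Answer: -26815/151 ≈ -177.58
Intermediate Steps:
N = 155/151 (N = 310*(1/302) = 155/151 ≈ 1.0265)
(162 - 335)*N = (162 - 335)*(155/151) = -173*155/151 = -26815/151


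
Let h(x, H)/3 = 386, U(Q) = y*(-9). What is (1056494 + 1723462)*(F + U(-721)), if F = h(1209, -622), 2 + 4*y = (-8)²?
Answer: 2831385186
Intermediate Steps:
y = 31/2 (y = -½ + (¼)*(-8)² = -½ + (¼)*64 = -½ + 16 = 31/2 ≈ 15.500)
U(Q) = -279/2 (U(Q) = (31/2)*(-9) = -279/2)
h(x, H) = 1158 (h(x, H) = 3*386 = 1158)
F = 1158
(1056494 + 1723462)*(F + U(-721)) = (1056494 + 1723462)*(1158 - 279/2) = 2779956*(2037/2) = 2831385186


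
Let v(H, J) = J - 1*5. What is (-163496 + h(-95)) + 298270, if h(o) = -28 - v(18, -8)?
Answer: 134759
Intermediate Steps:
v(H, J) = -5 + J (v(H, J) = J - 5 = -5 + J)
h(o) = -15 (h(o) = -28 - (-5 - 8) = -28 - 1*(-13) = -28 + 13 = -15)
(-163496 + h(-95)) + 298270 = (-163496 - 15) + 298270 = -163511 + 298270 = 134759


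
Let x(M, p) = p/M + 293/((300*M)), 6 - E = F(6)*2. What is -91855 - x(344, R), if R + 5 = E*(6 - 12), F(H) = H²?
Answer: -9479553593/103200 ≈ -91856.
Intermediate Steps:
E = -66 (E = 6 - 6²*2 = 6 - 36*2 = 6 - 1*72 = 6 - 72 = -66)
R = 391 (R = -5 - 66*(6 - 12) = -5 - 66*(-6) = -5 + 396 = 391)
x(M, p) = 293/(300*M) + p/M (x(M, p) = p/M + 293*(1/(300*M)) = p/M + 293/(300*M) = 293/(300*M) + p/M)
-91855 - x(344, R) = -91855 - (293/300 + 391)/344 = -91855 - 117593/(344*300) = -91855 - 1*117593/103200 = -91855 - 117593/103200 = -9479553593/103200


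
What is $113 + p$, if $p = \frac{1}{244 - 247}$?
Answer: $\frac{338}{3} \approx 112.67$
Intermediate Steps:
$p = - \frac{1}{3}$ ($p = \frac{1}{-3} = - \frac{1}{3} \approx -0.33333$)
$113 + p = 113 - \frac{1}{3} = \frac{338}{3}$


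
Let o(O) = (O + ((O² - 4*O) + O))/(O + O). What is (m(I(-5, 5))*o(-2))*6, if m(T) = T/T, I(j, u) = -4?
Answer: -12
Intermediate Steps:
m(T) = 1
o(O) = (O² - 2*O)/(2*O) (o(O) = (O + (O² - 3*O))/((2*O)) = (O² - 2*O)*(1/(2*O)) = (O² - 2*O)/(2*O))
(m(I(-5, 5))*o(-2))*6 = (1*(-1 + (½)*(-2)))*6 = (1*(-1 - 1))*6 = (1*(-2))*6 = -2*6 = -12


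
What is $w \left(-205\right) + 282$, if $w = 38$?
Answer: $-7508$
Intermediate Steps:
$w \left(-205\right) + 282 = 38 \left(-205\right) + 282 = -7790 + 282 = -7508$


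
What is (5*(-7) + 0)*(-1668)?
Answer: 58380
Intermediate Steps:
(5*(-7) + 0)*(-1668) = (-35 + 0)*(-1668) = -35*(-1668) = 58380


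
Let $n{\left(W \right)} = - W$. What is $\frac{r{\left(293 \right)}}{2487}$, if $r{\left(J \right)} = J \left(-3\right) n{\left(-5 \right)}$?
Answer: $- \frac{1465}{829} \approx -1.7672$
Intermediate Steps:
$r{\left(J \right)} = - 15 J$ ($r{\left(J \right)} = J \left(-3\right) \left(\left(-1\right) \left(-5\right)\right) = - 3 J 5 = - 15 J$)
$\frac{r{\left(293 \right)}}{2487} = \frac{\left(-15\right) 293}{2487} = \left(-4395\right) \frac{1}{2487} = - \frac{1465}{829}$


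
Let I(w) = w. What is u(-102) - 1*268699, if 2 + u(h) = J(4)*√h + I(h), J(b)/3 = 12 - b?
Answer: -268803 + 24*I*√102 ≈ -2.688e+5 + 242.39*I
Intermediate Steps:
J(b) = 36 - 3*b (J(b) = 3*(12 - b) = 36 - 3*b)
u(h) = -2 + h + 24*√h (u(h) = -2 + ((36 - 3*4)*√h + h) = -2 + ((36 - 12)*√h + h) = -2 + (24*√h + h) = -2 + (h + 24*√h) = -2 + h + 24*√h)
u(-102) - 1*268699 = (-2 - 102 + 24*√(-102)) - 1*268699 = (-2 - 102 + 24*(I*√102)) - 268699 = (-2 - 102 + 24*I*√102) - 268699 = (-104 + 24*I*√102) - 268699 = -268803 + 24*I*√102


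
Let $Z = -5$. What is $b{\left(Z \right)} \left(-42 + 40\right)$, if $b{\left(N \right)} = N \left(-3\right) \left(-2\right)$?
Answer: $60$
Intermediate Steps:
$b{\left(N \right)} = 6 N$ ($b{\left(N \right)} = - 3 N \left(-2\right) = 6 N$)
$b{\left(Z \right)} \left(-42 + 40\right) = 6 \left(-5\right) \left(-42 + 40\right) = \left(-30\right) \left(-2\right) = 60$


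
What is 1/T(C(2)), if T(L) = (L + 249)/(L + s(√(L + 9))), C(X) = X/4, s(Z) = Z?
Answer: 1/499 + √38/499 ≈ 0.014358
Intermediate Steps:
C(X) = X/4 (C(X) = X*(¼) = X/4)
T(L) = (249 + L)/(L + √(9 + L)) (T(L) = (L + 249)/(L + √(L + 9)) = (249 + L)/(L + √(9 + L)))
1/T(C(2)) = 1/((249 + (¼)*2)/((¼)*2 + √(9 + (¼)*2))) = 1/((249 + ½)/(½ + √(9 + ½))) = 1/((499/2)/(½ + √(19/2))) = 1/((499/2)/(½ + √38/2)) = 1/(499/(2*(½ + √38/2))) = 1/499 + √38/499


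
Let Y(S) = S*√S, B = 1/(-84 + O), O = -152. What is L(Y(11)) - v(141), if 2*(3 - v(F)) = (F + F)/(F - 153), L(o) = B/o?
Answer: -59/4 - √11/28556 ≈ -14.750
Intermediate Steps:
B = -1/236 (B = 1/(-84 - 152) = 1/(-236) = -1/236 ≈ -0.0042373)
Y(S) = S^(3/2)
L(o) = -1/(236*o)
v(F) = 3 - F/(-153 + F) (v(F) = 3 - (F + F)/(2*(F - 153)) = 3 - 2*F/(2*(-153 + F)) = 3 - F/(-153 + F))
L(Y(11)) - v(141) = -√11/121/236 - (-459 + 2*141)/(-153 + 141) = -√11/121/236 - (-459 + 282)/(-12) = -√11/28556 - (-1)*(-177)/12 = -√11/28556 - 1*59/4 = -√11/28556 - 59/4 = -59/4 - √11/28556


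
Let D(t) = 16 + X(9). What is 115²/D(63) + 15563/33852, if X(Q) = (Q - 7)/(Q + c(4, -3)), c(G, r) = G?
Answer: 9243291/11284 ≈ 819.15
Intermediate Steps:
X(Q) = (-7 + Q)/(4 + Q) (X(Q) = (Q - 7)/(Q + 4) = (-7 + Q)/(4 + Q))
D(t) = 210/13 (D(t) = 16 + (-7 + 9)/(4 + 9) = 16 + 2/13 = 210/13)
115²/D(63) + 15563/33852 = 115²/(210/13) + 15563/33852 = 13225*(13/210) + 15563*(1/33852) = 34385/42 + 15563/33852 = 9243291/11284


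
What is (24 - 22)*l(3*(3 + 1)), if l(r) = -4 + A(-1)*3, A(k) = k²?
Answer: -2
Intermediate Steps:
l(r) = -1 (l(r) = -4 + (-1)²*3 = -4 + 1*3 = -4 + 3 = -1)
(24 - 22)*l(3*(3 + 1)) = (24 - 22)*(-1) = 2*(-1) = -2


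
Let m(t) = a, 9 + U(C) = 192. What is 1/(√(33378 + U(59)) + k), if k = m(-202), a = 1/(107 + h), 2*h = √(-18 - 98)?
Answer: (107 + I*√29)/(1 + 3*√3729*(107 + I*√29)) ≈ 0.0054583 + 1.3978e-8*I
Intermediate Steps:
h = I*√29 (h = √(-18 - 98)/2 = √(-116)/2 = (2*I*√29)/2 = I*√29 ≈ 5.3852*I)
U(C) = 183 (U(C) = -9 + 192 = 183)
a = 1/(107 + I*√29) ≈ 0.0093222 - 0.00046917*I
m(t) = 107/11478 - I*√29/11478
k = 107/11478 - I*√29/11478 ≈ 0.0093222 - 0.00046917*I
1/(√(33378 + U(59)) + k) = 1/(√(33378 + 183) + (107/11478 - I*√29/11478)) = 1/(√33561 + (107/11478 - I*√29/11478)) = 1/(3*√3729 + (107/11478 - I*√29/11478)) = 1/(107/11478 + 3*√3729 - I*√29/11478)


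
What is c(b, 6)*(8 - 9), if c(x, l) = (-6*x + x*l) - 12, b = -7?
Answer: 12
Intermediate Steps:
c(x, l) = -12 - 6*x + l*x (c(x, l) = (-6*x + l*x) - 12 = -12 - 6*x + l*x)
c(b, 6)*(8 - 9) = (-12 - 6*(-7) + 6*(-7))*(8 - 9) = (-12 + 42 - 42)*(-1) = -12*(-1) = 12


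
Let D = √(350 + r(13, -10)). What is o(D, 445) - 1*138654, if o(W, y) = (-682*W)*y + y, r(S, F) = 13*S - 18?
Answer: -138209 - 303490*√501 ≈ -6.9312e+6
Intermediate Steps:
r(S, F) = -18 + 13*S
D = √501 (D = √(350 + (-18 + 13*13)) = √(350 + (-18 + 169)) = √(350 + 151) = √501 ≈ 22.383)
o(W, y) = y - 682*W*y (o(W, y) = -682*W*y + y = y - 682*W*y)
o(D, 445) - 1*138654 = 445*(1 - 682*√501) - 1*138654 = (445 - 303490*√501) - 138654 = -138209 - 303490*√501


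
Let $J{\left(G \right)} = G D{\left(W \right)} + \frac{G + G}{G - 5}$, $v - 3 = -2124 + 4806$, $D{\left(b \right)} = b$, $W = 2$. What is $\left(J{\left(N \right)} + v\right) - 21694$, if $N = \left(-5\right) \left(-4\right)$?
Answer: $- \frac{56899}{3} \approx -18966.0$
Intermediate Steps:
$v = 2685$ ($v = 3 + \left(-2124 + 4806\right) = 3 + 2682 = 2685$)
$N = 20$
$J{\left(G \right)} = 2 G + \frac{2 G}{-5 + G}$ ($J{\left(G \right)} = G 2 + \frac{G + G}{G - 5} = 2 G + \frac{2 G}{-5 + G}$)
$\left(J{\left(N \right)} + v\right) - 21694 = \left(2 \cdot 20 \frac{1}{-5 + 20} \left(-4 + 20\right) + 2685\right) - 21694 = \left(2 \cdot 20 \cdot \frac{1}{15} \cdot 16 + 2685\right) - 21694 = \left(\frac{128}{3} + 2685\right) - 21694 = \frac{8183}{3} - 21694 = - \frac{56899}{3}$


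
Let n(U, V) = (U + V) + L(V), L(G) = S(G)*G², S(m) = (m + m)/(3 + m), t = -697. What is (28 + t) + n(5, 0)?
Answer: -664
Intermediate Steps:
S(m) = 2*m/(3 + m) (S(m) = (2*m)/(3 + m) = 2*m/(3 + m))
L(G) = 2*G³/(3 + G) (L(G) = (2*G/(3 + G))*G² = 2*G³/(3 + G))
n(U, V) = U + V + 2*V³/(3 + V) (n(U, V) = (U + V) + 2*V³/(3 + V) = U + V + 2*V³/(3 + V))
(28 + t) + n(5, 0) = (28 - 697) + (2*0³ + (3 + 0)*(5 + 0))/(3 + 0) = -669 + (2*0 + 3*5)/3 = -669 + (0 + 15)/3 = -669 + (⅓)*15 = -669 + 5 = -664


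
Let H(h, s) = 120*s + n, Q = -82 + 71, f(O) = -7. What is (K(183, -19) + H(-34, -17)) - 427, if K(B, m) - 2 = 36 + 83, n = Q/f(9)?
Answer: -16411/7 ≈ -2344.4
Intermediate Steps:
Q = -11
n = 11/7 (n = -11/(-7) = -11*(-1/7) = 11/7 ≈ 1.5714)
K(B, m) = 121 (K(B, m) = 2 + (36 + 83) = 2 + 119 = 121)
H(h, s) = 11/7 + 120*s (H(h, s) = 120*s + 11/7 = 11/7 + 120*s)
(K(183, -19) + H(-34, -17)) - 427 = (121 + (11/7 + 120*(-17))) - 427 = (121 + (11/7 - 2040)) - 427 = (121 - 14269/7) - 427 = -13422/7 - 427 = -16411/7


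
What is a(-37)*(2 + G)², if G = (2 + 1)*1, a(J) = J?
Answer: -925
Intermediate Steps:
G = 3 (G = 3*1 = 3)
a(-37)*(2 + G)² = -37*(2 + 3)² = -37*5² = -37*25 = -925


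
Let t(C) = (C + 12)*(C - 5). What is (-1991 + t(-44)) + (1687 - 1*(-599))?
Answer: 1863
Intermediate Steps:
t(C) = (-5 + C)*(12 + C) (t(C) = (12 + C)*(-5 + C) = (-5 + C)*(12 + C))
(-1991 + t(-44)) + (1687 - 1*(-599)) = (-1991 + (-60 + (-44)² + 7*(-44))) + (1687 - 1*(-599)) = (-1991 + (-60 + 1936 - 308)) + (1687 + 599) = (-1991 + 1568) + 2286 = -423 + 2286 = 1863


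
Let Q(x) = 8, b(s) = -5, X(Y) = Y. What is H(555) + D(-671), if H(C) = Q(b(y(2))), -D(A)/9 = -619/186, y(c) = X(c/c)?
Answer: 2353/62 ≈ 37.952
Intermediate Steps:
y(c) = 1 (y(c) = c/c = 1)
D(A) = 1857/62 (D(A) = -(-5571)/186 = -9*(-619/186) = 1857/62)
H(C) = 8
H(555) + D(-671) = 8 + 1857/62 = 2353/62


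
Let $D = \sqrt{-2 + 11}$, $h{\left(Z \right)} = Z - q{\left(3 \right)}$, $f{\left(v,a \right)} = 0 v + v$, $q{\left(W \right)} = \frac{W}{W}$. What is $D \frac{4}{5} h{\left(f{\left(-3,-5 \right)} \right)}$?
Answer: $- \frac{48}{5} \approx -9.6$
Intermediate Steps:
$q{\left(W \right)} = 1$
$f{\left(v,a \right)} = v$ ($f{\left(v,a \right)} = 0 + v = v$)
$h{\left(Z \right)} = -1 + Z$ ($h{\left(Z \right)} = Z - 1 = -1 + Z$)
$D = 3$ ($D = \sqrt{9} = 3$)
$D \frac{4}{5} h{\left(f{\left(-3,-5 \right)} \right)} = 3 \cdot \frac{4}{5} \left(-1 - 3\right) = 3 \cdot 4 \cdot \frac{1}{5} \left(-4\right) = 3 \cdot \frac{4}{5} \left(-4\right) = \frac{12}{5} \left(-4\right) = - \frac{48}{5}$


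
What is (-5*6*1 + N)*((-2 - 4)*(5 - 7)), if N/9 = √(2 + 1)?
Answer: -360 + 108*√3 ≈ -172.94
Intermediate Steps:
N = 9*√3 (N = 9*√(2 + 1) = 9*√3 ≈ 15.588)
(-5*6*1 + N)*((-2 - 4)*(5 - 7)) = (-5*6*1 + 9*√3)*((-2 - 4)*(5 - 7)) = (-30*1 + 9*√3)*(-6*(-2)) = (-30 + 9*√3)*12 = -360 + 108*√3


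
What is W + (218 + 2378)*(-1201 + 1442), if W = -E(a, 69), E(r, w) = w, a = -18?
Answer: 625567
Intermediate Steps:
W = -69 (W = -1*69 = -69)
W + (218 + 2378)*(-1201 + 1442) = -69 + (218 + 2378)*(-1201 + 1442) = -69 + 2596*241 = -69 + 625636 = 625567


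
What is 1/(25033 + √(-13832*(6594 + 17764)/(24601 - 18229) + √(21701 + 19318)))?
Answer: 1/(25033 + I*√(84229964/1593 - 11*√339)) ≈ 3.9944e-5 - 3.662e-7*I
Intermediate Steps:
1/(25033 + √(-13832*(6594 + 17764)/(24601 - 18229) + √(21701 + 19318))) = 1/(25033 + √(-13832/(6372/24358) + √41019)) = 1/(25033 + √(-13832/(6372*(1/24358)) + 11*√339)) = 1/(25033 + √(-13832/3186/12179 + 11*√339)) = 1/(25033 + √(-13832*12179/3186 + 11*√339)) = 1/(25033 + √(-84229964/1593 + 11*√339))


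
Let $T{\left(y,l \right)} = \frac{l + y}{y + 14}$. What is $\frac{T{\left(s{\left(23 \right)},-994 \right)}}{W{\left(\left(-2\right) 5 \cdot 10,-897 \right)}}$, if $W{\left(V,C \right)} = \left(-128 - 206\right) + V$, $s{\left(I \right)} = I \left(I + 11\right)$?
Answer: $\frac{53}{86366} \approx 0.00061367$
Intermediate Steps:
$s{\left(I \right)} = I \left(11 + I\right)$
$T{\left(y,l \right)} = \frac{l + y}{14 + y}$
$W{\left(V,C \right)} = -334 + V$
$\frac{T{\left(s{\left(23 \right)},-994 \right)}}{W{\left(\left(-2\right) 5 \cdot 10,-897 \right)}} = \frac{\frac{1}{14 + 23 \left(11 + 23\right)} \left(-994 + 23 \left(11 + 23\right)\right)}{-334 + \left(-2\right) 5 \cdot 10} = \frac{\frac{1}{14 + 23 \cdot 34} \left(-994 + 23 \cdot 34\right)}{-334 - 100} = \frac{\frac{1}{14 + 782} \left(-994 + 782\right)}{-334 - 100} = \frac{\frac{1}{796} \left(-212\right)}{-434} = \frac{1}{796} \left(-212\right) \left(- \frac{1}{434}\right) = \left(- \frac{53}{199}\right) \left(- \frac{1}{434}\right) = \frac{53}{86366}$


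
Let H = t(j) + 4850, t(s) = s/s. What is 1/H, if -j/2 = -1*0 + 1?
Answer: 1/4851 ≈ 0.00020614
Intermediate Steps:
j = -2 (j = -2*(-1*0 + 1) = -2*(0 + 1) = -2*1 = -2)
t(s) = 1
H = 4851 (H = 1 + 4850 = 4851)
1/H = 1/4851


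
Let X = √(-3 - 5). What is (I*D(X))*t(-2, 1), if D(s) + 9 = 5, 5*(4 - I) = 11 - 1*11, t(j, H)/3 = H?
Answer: -48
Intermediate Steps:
t(j, H) = 3*H
X = 2*I*√2 (X = √(-8) = 2*I*√2 ≈ 2.8284*I)
I = 4 (I = 4 - (11 - 1*11)/5 = 4 - (11 - 11)/5 = 4 - ⅕*0 = 4 + 0 = 4)
D(s) = -4 (D(s) = -9 + 5 = -4)
(I*D(X))*t(-2, 1) = (4*(-4))*(3*1) = -16*3 = -48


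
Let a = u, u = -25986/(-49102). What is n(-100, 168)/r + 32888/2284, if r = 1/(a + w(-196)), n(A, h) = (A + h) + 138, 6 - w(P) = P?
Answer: 585073029992/14018621 ≈ 41735.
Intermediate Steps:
w(P) = 6 - P
n(A, h) = 138 + A + h
u = 12993/24551 (u = -25986*(-1/49102) = 12993/24551 ≈ 0.52922)
a = 12993/24551 ≈ 0.52922
r = 24551/4972295 (r = 1/(12993/24551 + (6 - 1*(-196))) = 1/(12993/24551 + (6 + 196)) = 1/(12993/24551 + 202) = 1/(4972295/24551) = 24551/4972295 ≈ 0.0049376)
n(-100, 168)/r + 32888/2284 = (138 - 100 + 168)/(24551/4972295) + 32888/2284 = 206*(4972295/24551) + 32888*(1/2284) = 1024292770/24551 + 8222/571 = 585073029992/14018621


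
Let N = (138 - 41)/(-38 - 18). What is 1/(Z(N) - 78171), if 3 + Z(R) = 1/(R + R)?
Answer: -97/7582906 ≈ -1.2792e-5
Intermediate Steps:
N = -97/56 (N = 97/(-56) = 97*(-1/56) = -97/56 ≈ -1.7321)
Z(R) = -3 + 1/(2*R) (Z(R) = -3 + 1/(R + R) = -3 + 1/(2*R))
1/(Z(N) - 78171) = 1/((-3 + 1/(2*(-97/56))) - 78171) = 1/((-3 + (1/2)*(-56/97)) - 78171) = 1/((-3 - 28/97) - 78171) = 1/(-319/97 - 78171) = 1/(-7582906/97) = -97/7582906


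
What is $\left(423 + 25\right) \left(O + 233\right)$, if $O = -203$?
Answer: $13440$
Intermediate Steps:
$\left(423 + 25\right) \left(O + 233\right) = \left(423 + 25\right) \left(-203 + 233\right) = 448 \cdot 30 = 13440$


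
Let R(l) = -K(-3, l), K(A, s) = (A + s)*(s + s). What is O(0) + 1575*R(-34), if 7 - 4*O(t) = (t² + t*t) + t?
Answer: -15850793/4 ≈ -3.9627e+6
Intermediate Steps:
K(A, s) = 2*s*(A + s) (K(A, s) = (A + s)*(2*s) = 2*s*(A + s))
R(l) = -2*l*(-3 + l)
O(t) = 7/4 - t²/2 - t/4 (O(t) = 7/4 - ((t² + t*t) + t)/4 = 7/4 - ((t² + t²) + t)/4 = 7/4 - (2*t² + t)/4 = 7/4 - (t + 2*t²)/4 = 7/4 + (-t²/2 - t/4) = 7/4 - t²/2 - t/4)
O(0) + 1575*R(-34) = (7/4 - ½*0² - ¼*0) + 1575*(2*(-34)*(3 - 1*(-34))) = (7/4 - ½*0 + 0) + 1575*(2*(-34)*(3 + 34)) = (7/4 + 0 + 0) + 1575*(2*(-34)*37) = 7/4 + 1575*(-2516) = 7/4 - 3962700 = -15850793/4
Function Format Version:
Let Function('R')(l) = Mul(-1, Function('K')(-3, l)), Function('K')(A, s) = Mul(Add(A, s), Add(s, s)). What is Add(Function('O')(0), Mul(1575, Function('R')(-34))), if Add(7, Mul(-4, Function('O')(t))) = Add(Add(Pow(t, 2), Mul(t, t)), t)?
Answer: Rational(-15850793, 4) ≈ -3.9627e+6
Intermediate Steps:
Function('K')(A, s) = Mul(2, s, Add(A, s)) (Function('K')(A, s) = Mul(Add(A, s), Mul(2, s)) = Mul(2, s, Add(A, s)))
Function('R')(l) = Mul(-2, l, Add(-3, l)) (Function('R')(l) = Mul(-1, Mul(2, l, Add(-3, l))) = Mul(-2, l, Add(-3, l)))
Function('O')(t) = Add(Rational(7, 4), Mul(Rational(-1, 2), Pow(t, 2)), Mul(Rational(-1, 4), t)) (Function('O')(t) = Add(Rational(7, 4), Mul(Rational(-1, 4), Add(Add(Pow(t, 2), Mul(t, t)), t))) = Add(Rational(7, 4), Mul(Rational(-1, 4), Add(Add(Pow(t, 2), Pow(t, 2)), t))) = Add(Rational(7, 4), Mul(Rational(-1, 4), Add(Mul(2, Pow(t, 2)), t))) = Add(Rational(7, 4), Mul(Rational(-1, 4), Add(t, Mul(2, Pow(t, 2))))) = Add(Rational(7, 4), Add(Mul(Rational(-1, 2), Pow(t, 2)), Mul(Rational(-1, 4), t))) = Add(Rational(7, 4), Mul(Rational(-1, 2), Pow(t, 2)), Mul(Rational(-1, 4), t)))
Add(Function('O')(0), Mul(1575, Function('R')(-34))) = Add(Add(Rational(7, 4), Mul(Rational(-1, 2), Pow(0, 2)), Mul(Rational(-1, 4), 0)), Mul(1575, Mul(2, -34, Add(3, Mul(-1, -34))))) = Add(Add(Rational(7, 4), Mul(Rational(-1, 2), 0), 0), Mul(1575, Mul(2, -34, Add(3, 34)))) = Add(Add(Rational(7, 4), 0, 0), Mul(1575, Mul(2, -34, 37))) = Add(Rational(7, 4), Mul(1575, -2516)) = Add(Rational(7, 4), -3962700) = Rational(-15850793, 4)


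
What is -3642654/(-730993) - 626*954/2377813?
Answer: 8224998092130/1738164658309 ≈ 4.7320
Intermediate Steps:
-3642654/(-730993) - 626*954/2377813 = -3642654*(-1/730993) - 597204*1/2377813 = 3642654/730993 - 597204/2377813 = 8224998092130/1738164658309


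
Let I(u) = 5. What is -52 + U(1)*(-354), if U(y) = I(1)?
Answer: -1822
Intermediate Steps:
U(y) = 5
-52 + U(1)*(-354) = -52 + 5*(-354) = -52 - 1770 = -1822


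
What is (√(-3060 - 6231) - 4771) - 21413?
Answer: -26184 + I*√9291 ≈ -26184.0 + 96.39*I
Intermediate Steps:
(√(-3060 - 6231) - 4771) - 21413 = (√(-9291) - 4771) - 21413 = (I*√9291 - 4771) - 21413 = (-4771 + I*√9291) - 21413 = -26184 + I*√9291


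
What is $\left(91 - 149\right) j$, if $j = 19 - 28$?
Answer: $522$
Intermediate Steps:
$j = -9$ ($j = 19 - 28 = -9$)
$\left(91 - 149\right) j = \left(91 - 149\right) \left(-9\right) = \left(-58\right) \left(-9\right) = 522$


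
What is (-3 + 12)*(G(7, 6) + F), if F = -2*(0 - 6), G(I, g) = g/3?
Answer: 126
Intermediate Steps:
G(I, g) = g/3 (G(I, g) = g*(⅓) = g/3)
F = 12 (F = -2*(-6) = 12)
(-3 + 12)*(G(7, 6) + F) = (-3 + 12)*((⅓)*6 + 12) = 9*(2 + 12) = 9*14 = 126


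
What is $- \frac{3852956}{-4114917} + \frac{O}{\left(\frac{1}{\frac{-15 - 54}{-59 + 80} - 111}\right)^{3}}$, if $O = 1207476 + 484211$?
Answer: $- \frac{3564109616627926436092}{1411416531} \approx -2.5252 \cdot 10^{12}$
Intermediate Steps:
$O = 1691687$
$- \frac{3852956}{-4114917} + \frac{O}{\left(\frac{1}{\frac{-15 - 54}{-59 + 80} - 111}\right)^{3}} = - \frac{3852956}{-4114917} + \frac{1691687}{\left(\frac{1}{\frac{-15 - 54}{-59 + 80} - 111}\right)^{3}} = \left(-3852956\right) \left(- \frac{1}{4114917}\right) + \frac{1691687}{\left(\frac{1}{- \frac{69}{21} - 111}\right)^{3}} = \frac{3852956}{4114917} + \frac{1691687}{\left(\frac{1}{\left(-69\right) \frac{1}{21} - 111}\right)^{3}} = \frac{3852956}{4114917} + \frac{1691687}{\left(\frac{1}{- \frac{23}{7} - 111}\right)^{3}} = \frac{3852956}{4114917} + \frac{1691687}{\left(\frac{1}{- \frac{800}{7}}\right)^{3}} = \frac{3852956}{4114917} + \frac{1691687}{\left(- \frac{7}{800}\right)^{3}} = \frac{3852956}{4114917} + \frac{1691687}{- \frac{343}{512000000}} = \frac{3852956}{4114917} + 1691687 \left(- \frac{512000000}{343}\right) = \frac{3852956}{4114917} - \frac{866143744000000}{343} = - \frac{3564109616627926436092}{1411416531}$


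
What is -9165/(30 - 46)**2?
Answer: -9165/256 ≈ -35.801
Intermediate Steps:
-9165/(30 - 46)**2 = -9165/((-16)**2) = -9165/256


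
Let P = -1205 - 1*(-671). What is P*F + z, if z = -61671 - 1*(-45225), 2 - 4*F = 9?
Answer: -31023/2 ≈ -15512.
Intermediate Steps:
F = -7/4 (F = 1/2 - 1/4*9 = 1/2 - 9/4 = -7/4 ≈ -1.7500)
z = -16446 (z = -61671 + 45225 = -16446)
P = -534 (P = -1205 + 671 = -534)
P*F + z = -534*(-7/4) - 16446 = 1869/2 - 16446 = -31023/2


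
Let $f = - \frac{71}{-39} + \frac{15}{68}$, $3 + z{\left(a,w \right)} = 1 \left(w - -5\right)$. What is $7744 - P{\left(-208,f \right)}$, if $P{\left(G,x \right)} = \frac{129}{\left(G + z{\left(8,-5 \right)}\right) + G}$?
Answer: $\frac{3244865}{419} \approx 7744.3$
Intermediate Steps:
$z{\left(a,w \right)} = 2 + w$ ($z{\left(a,w \right)} = -3 + 1 \left(w - -5\right) = -3 + 1 \left(w + 5\right) = -3 + 1 \left(5 + w\right) = -3 + \left(5 + w\right) = 2 + w$)
$f = \frac{5413}{2652}$ ($f = \left(-71\right) \left(- \frac{1}{39}\right) + 15 \cdot \frac{1}{68} = \frac{71}{39} + \frac{15}{68} = \frac{5413}{2652} \approx 2.0411$)
$P{\left(G,x \right)} = \frac{129}{-3 + 2 G}$ ($P{\left(G,x \right)} = \frac{129}{\left(G + \left(2 - 5\right)\right) + G} = \frac{129}{\left(G - 3\right) + G} = \frac{129}{\left(-3 + G\right) + G} = \frac{129}{-3 + 2 G}$)
$7744 - P{\left(-208,f \right)} = 7744 - \frac{129}{-3 + 2 \left(-208\right)} = 7744 - \frac{129}{-3 - 416} = 7744 - \frac{129}{-419} = 7744 - 129 \left(- \frac{1}{419}\right) = 7744 - - \frac{129}{419} = 7744 + \frac{129}{419} = \frac{3244865}{419}$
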